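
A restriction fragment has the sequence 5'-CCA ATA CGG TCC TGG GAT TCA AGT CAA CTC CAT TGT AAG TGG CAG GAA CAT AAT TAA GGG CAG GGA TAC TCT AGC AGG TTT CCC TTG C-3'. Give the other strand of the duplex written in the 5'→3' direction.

The complement of CCAATACGGTCCTGGGATTCAAGTCAACTCCATTGTAAGTGGCAGGAACATAATTAAGGGCAGGGATACTCTAGCAGGTTTCCCTTGC is GGTTATGCCAGGACCCTAAGTTCAGTTGAGGTAACATTCACCGTCCTTGTATTAATTCCCGTCCCTATGAGATCGTCCAAAGGGAACG (A↔T, G↔C). DNA strands are antiparallel, so the complementary strand runs 3'→5'; reversing gives the 5'→3' form.

5′-GCAAGGGAAACCTGCTAGAGTATCCCTGCCCTTAATTATGTTCCTGCCACTTACAATGGAGTTGACTTGAATCCCAGGACCGTATTGG-3′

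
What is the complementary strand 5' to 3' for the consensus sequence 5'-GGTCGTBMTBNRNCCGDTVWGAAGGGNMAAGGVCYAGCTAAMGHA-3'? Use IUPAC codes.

Standard pairs A↔T, G↔C; ambiguity codes pair R↔Y, M↔K, W↔W, B↔V, D↔H, N↔N. Complement (CCAGCAVKAVNYNGGCHABWCTTCCCNKTTCCBGRTCGATTKCDT), then reverse for 5'→3'.

5'-TDCKTTAGCTRGBCCTTKNCCCTTCWBAHCGGNYNVAKVACGACC-3'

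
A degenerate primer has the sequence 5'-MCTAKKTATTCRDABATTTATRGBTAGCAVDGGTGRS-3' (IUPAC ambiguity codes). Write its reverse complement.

5′-SYCACCHBTGCTAVCYATAAATVTHYGAATAMMTAGK-3′

Standard pairs A↔T, G↔C; ambiguity codes pair R↔Y, M↔K, S↔S, B↔V, D↔H. Complement (KGATMMATAAGYHTVTAAATAYCVATCGTBHCCACYS), then reverse for 5'→3'.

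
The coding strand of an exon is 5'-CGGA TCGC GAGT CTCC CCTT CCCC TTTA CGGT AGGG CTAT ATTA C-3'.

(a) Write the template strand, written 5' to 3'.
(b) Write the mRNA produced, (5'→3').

(a) 5'-GTAATATAGCCCTACCGTAAAGGGGAAGGGGAGACTCGCGATCCG-3'
(b) 5'-CGGAUCGCGAGUCUCCCCUUCCCCUUUACGGUAGGGCUAUAUUAC-3'

(a) The template strand is the reverse complement of the coding strand: complement GCCTAGCGCTCAGAGGGGAAGGGGAAATGCCATCCCGATATAATG, then reverse.
(b) mRNA matches the coding strand with T→U.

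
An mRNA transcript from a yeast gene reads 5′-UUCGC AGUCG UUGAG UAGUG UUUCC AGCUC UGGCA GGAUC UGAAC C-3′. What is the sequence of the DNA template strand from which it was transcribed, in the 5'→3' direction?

5′-GGTTCAGATCCTGCCAGAGCTGGAAACACTACTCAACGACTGCGAA-3′

Replace U with T to get the coding DNA strand: TTCGCAGTCGTTGAGTAGTGTTTCCAGCTCTGGCAGGATCTGAACC. The template strand is its reverse complement (complement AAGCGTCAGCAACTCATCACAAAGGTCGAGACCGTCCTAGACTTGG, then reverse).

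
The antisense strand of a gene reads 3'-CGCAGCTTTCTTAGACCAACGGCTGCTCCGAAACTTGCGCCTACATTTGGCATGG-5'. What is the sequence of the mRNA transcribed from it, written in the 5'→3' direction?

Reading the template 3'→5' as shown, RNA polymerase pairs each base (A→U, T→A, G↔C) to build mRNA 5'→3' directly.

5'-GCGUCGAAAGAAUCUGGUUGCCGACGAGGCUUUGAACGCGGAUGUAAACCGUACC-3'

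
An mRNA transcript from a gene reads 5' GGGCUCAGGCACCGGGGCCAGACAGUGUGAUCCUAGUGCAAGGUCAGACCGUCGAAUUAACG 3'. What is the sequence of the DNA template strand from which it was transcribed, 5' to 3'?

5'-CGTTAATTCGACGGTCTGACCTTGCACTAGGATCACACTGTCTGGCCCCGGTGCCTGAGCCC-3'

Replace U with T to get the coding DNA strand: GGGCTCAGGCACCGGGGCCAGACAGTGTGATCCTAGTGCAAGGTCAGACCGTCGAATTAACG. The template strand is its reverse complement (complement CCCGAGTCCGTGGCCCCGGTCTGTCACACTAGGATCACGTTCCAGTCTGGCAGCTTAATTGC, then reverse).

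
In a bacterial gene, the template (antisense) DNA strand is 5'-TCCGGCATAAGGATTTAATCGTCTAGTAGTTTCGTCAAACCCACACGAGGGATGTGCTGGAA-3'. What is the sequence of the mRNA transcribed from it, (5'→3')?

5′-UUCCAGCACAUCCCUCGUGUGGGUUUGACGAAACUACUAGACGAUUAAAUCCUUAUGCCGGA-3′

RNA polymerase reads the template 3'→5' and synthesizes mRNA 5'→3' by base-pairing (A→U, T→A, G↔C). The complement of the template is AGGCCGTATTCCTAAATTAGCAGATCATCAAAGCAGTTTGGGTGTGCTCCCTACACGACCTT; antiparallel, so 5'→3' the coding strand is TTCCAGCACATCCCTCGTGTGGGTTTGACGAAACTACTAGACGATTAAATCCTTATGCCGGA. Replace T with U for the mRNA.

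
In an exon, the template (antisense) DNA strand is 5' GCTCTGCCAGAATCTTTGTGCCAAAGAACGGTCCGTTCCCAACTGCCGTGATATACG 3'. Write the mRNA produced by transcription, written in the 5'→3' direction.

RNA polymerase reads the template 3'→5' and synthesizes mRNA 5'→3' by base-pairing (A→U, T→A, G↔C). The complement of the template is CGAGACGGTCTTAGAAACACGGTTTCTTGCCAGGCAAGGGTTGACGGCACTATATGC; antiparallel, so 5'→3' the coding strand is CGTATATCACGGCAGTTGGGAACGGACCGTTCTTTGGCACAAAGATTCTGGCAGAGC. Replace T with U for the mRNA.

5'-CGUAUAUCACGGCAGUUGGGAACGGACCGUUCUUUGGCACAAAGAUUCUGGCAGAGC-3'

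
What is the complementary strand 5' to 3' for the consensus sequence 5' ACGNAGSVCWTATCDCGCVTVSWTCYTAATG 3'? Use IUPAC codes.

Standard pairs A↔T, G↔C; ambiguity codes pair Y↔R, W↔W, S↔S, D↔H, V↔B, N↔N. Complement (TGCNTCSBGWATAGHGCGBABSWAGRATTAC), then reverse for 5'→3'.

5'-CATTARGAWSBABGCGHGATAWGBSCTNCGT-3'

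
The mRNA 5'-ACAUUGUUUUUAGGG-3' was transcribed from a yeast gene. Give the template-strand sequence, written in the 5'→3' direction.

Replace U with T to get the coding DNA strand: ACATTGTTTTTAGGG. The template strand is its reverse complement (complement TGTAACAAAAATCCC, then reverse).

5'-CCCTAAAAACAATGT-3'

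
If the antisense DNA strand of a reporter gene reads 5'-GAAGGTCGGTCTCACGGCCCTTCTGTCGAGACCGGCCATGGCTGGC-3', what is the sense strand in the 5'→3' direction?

The coding strand is complementary and antiparallel to the template: take the complement (A↔T, G↔C) and reverse.

5′-GCCAGCCATGGCCGGTCTCGACAGAAGGGCCGTGAGACCGACCTTC-3′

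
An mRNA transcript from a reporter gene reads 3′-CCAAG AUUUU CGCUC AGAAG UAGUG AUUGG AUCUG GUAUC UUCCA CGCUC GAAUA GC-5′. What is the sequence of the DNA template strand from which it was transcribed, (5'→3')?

5'-GGTTCTAAAAGCGAGTCTTCATCACTAACCTAGACCATAGAAGGTGCGAGCTTATCG-3'

Written 5'→3' the mRNA is CGAUAAGCUCGCACCUUCUAUGGUCUAGGUUAGUGAUGAAGACUCGCUUUUAGAACC, so the coding DNA strand is CGATAAGCTCGCACCTTCTATGGTCTAGGTTAGTGATGAAGACTCGCTTTTAGAACC. The template is its reverse complement.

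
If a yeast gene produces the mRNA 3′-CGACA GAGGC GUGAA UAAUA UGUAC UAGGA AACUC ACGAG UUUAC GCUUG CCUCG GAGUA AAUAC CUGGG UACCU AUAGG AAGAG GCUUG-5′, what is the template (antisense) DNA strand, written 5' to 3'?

5'-GCTGTCTCCGCACTTATTATACATGATCCTTTGAGTGCTCAAATGCGAACGGAGCCTCATTTATGGACCCATGGATATCCTTCTCCGAAC-3'

Written 5'→3' the mRNA is GUUCGGAGAAGGAUAUCCAUGGGUCCAUAAAUGAGGCUCCGUUCGCAUUUGAGCACUCAAAGGAUCAUGUAUAAUAAGUGCGGAGACAGC, so the coding DNA strand is GTTCGGAGAAGGATATCCATGGGTCCATAAATGAGGCTCCGTTCGCATTTGAGCACTCAAAGGATCATGTATAATAAGTGCGGAGACAGC. The template is its reverse complement.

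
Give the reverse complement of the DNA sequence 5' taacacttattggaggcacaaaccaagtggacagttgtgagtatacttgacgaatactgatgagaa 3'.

5'-TTCTCATCAGTATTCGTCAAGTATACTCACAACTGTCCACTTGGTTTGTGCCTCCAATAAGTGTTA-3'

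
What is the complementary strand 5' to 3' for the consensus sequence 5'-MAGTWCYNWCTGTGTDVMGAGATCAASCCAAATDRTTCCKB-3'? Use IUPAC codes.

Standard pairs A↔T, G↔C; ambiguity codes pair R↔Y, M↔K, W↔W, S↔S, B↔V, D↔H, N↔N. Complement (KTCAWGRNWGACACAHBKCTCTAGTTSGGTTTAHYAAGGMV), then reverse for 5'→3'.

5'-VMGGAAYHATTTGGSTTGATCTCKBHACACAGWNRGWACTK-3'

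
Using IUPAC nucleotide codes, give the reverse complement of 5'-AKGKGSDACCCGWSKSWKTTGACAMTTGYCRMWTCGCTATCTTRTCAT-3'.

Standard pairs A↔T, G↔C; ambiguity codes pair R↔Y, M↔K, W↔W, S↔S, D↔H. Complement (TMCMCSHTGGGCWSMSWMAACTGTKAACRGYKWAGCGATAGAAYAGTA), then reverse for 5'→3'.

5'-ATGAYAAGATAGCGAWKYGRCAAKTGTCAAMWSMSWCGGGTHSCMCMT-3'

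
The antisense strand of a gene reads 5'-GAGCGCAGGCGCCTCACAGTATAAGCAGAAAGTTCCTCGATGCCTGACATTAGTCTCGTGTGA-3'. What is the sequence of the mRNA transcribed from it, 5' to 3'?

5'-UCACACGAGACUAAUGUCAGGCAUCGAGGAACUUUCUGCUUAUACUGUGAGGCGCCUGCGCUC-3'

RNA polymerase reads the template 3'→5' and synthesizes mRNA 5'→3' by base-pairing (A→U, T→A, G↔C). The complement of the template is CTCGCGTCCGCGGAGTGTCATATTCGTCTTTCAAGGAGCTACGGACTGTAATCAGAGCACACT; antiparallel, so 5'→3' the coding strand is TCACACGAGACTAATGTCAGGCATCGAGGAACTTTCTGCTTATACTGTGAGGCGCCTGCGCTC. Replace T with U for the mRNA.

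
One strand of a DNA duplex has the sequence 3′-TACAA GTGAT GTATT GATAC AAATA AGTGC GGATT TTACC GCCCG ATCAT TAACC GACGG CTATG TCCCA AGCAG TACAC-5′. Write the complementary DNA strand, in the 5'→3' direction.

5'-ATGTTCACTACATAACTATGTTTATTCACGCCTAAAATGGCGGGCTAGTAATTGGCTGCCGATACAGGGTTCGTCATGTG-3'

The strand is given 3'→5', so its complement runs 5'→3' in the same left-to-right order: pair each base A↔T, G↔C.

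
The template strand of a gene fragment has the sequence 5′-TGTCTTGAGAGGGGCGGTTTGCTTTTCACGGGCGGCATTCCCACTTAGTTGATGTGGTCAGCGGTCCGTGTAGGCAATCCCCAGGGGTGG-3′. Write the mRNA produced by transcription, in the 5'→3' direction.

5'-CCACCCCUGGGGAUUGCCUACACGGACCGCUGACCACAUCAACUAAGUGGGAAUGCCGCCCGUGAAAAGCAAACCGCCCCUCUCAAGACA-3'

The mRNA has the sequence of the coding strand (reverse complement of the template) with T→U. Reverse complement of TGTCTTGAGAGGGGCGGTTTGCTTTTCACGGGCGGCATTCCCACTTAGTTGATGTGGTCAGCGGTCCGTGTAGGCAATCCCCAGGGGTGG is CCACCCCTGGGGATTGCCTACACGGACCGCTGACCACATCAACTAAGTGGGAATGCCGCCCGTGAAAAGCAAACCGCCCCTCTCAAGACA; then T→U.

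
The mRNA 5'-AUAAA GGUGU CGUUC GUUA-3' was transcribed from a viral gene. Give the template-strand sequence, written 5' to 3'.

Replace U with T to get the coding DNA strand: ATAAAGGTGTCGTTCGTTA. The template strand is its reverse complement (complement TATTTCCACAGCAAGCAAT, then reverse).

5′-TAACGAACGACACCTTTAT-3′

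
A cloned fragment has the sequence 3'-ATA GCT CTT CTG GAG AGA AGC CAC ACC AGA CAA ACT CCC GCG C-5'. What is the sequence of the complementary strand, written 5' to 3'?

5'-TATCGAGAAGACCTCTCTTCGGTGTGGTCTGTTTGAGGGCGCG-3'

The strand is given 3'→5', so its complement runs 5'→3' in the same left-to-right order: pair each base A↔T, G↔C.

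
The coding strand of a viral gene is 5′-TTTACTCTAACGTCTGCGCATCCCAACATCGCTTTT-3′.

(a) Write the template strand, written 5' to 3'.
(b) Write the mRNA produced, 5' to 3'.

(a) 5'-AAAAGCGATGTTGGGATGCGCAGACGTTAGAGTAAA-3'
(b) 5'-UUUACUCUAACGUCUGCGCAUCCCAACAUCGCUUUU-3'

(a) The template strand is the reverse complement of the coding strand: complement AAATGAGATTGCAGACGCGTAGGGTTGTAGCGAAAA, then reverse.
(b) mRNA matches the coding strand with T→U.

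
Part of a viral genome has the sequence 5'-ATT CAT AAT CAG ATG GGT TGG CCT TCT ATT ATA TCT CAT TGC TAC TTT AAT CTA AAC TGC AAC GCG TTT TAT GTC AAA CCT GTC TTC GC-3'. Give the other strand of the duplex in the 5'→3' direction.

The complement of ATTCATAATCAGATGGGTTGGCCTTCTATTATATCTCATTGCTACTTTAATCTAAACTGCAACGCGTTTTATGTCAAACCTGTCTTCGC is TAAGTATTAGTCTACCCAACCGGAAGATAATATAGAGTAACGATGAAATTAGATTTGACGTTGCGCAAAATACAGTTTGGACAGAAGCG (A↔T, G↔C). DNA strands are antiparallel, so the complementary strand runs 3'→5'; reversing gives the 5'→3' form.

5'-GCGAAGACAGGTTTGACATAAAACGCGTTGCAGTTTAGATTAAAGTAGCAATGAGATATAATAGAAGGCCAACCCATCTGATTATGAAT-3'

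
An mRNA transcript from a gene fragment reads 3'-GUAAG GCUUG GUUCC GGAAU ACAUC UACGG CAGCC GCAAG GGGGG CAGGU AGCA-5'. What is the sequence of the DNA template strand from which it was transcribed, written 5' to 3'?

Written 5'→3' the mRNA is ACGAUGGACGGGGGGAACGCCGACGGCAUCUACAUAAGGCCUUGGUUCGGAAUG, so the coding DNA strand is ACGATGGACGGGGGGAACGCCGACGGCATCTACATAAGGCCTTGGTTCGGAATG. The template is its reverse complement.

5'-CATTCCGAACCAAGGCCTTATGTAGATGCCGTCGGCGTTCCCCCCGTCCATCGT-3'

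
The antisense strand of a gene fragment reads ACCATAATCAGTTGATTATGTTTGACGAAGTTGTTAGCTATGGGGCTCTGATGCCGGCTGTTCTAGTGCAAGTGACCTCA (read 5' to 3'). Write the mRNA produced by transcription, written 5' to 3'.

The mRNA has the sequence of the coding strand (reverse complement of the template) with T→U. Reverse complement of ACCATAATCAGTTGATTATGTTTGACGAAGTTGTTAGCTATGGGGCTCTGATGCCGGCTGTTCTAGTGCAAGTGACCTCA is TGAGGTCACTTGCACTAGAACAGCCGGCATCAGAGCCCCATAGCTAACAACTTCGTCAAACATAATCAACTGATTATGGT; then T→U.

5'-UGAGGUCACUUGCACUAGAACAGCCGGCAUCAGAGCCCCAUAGCUAACAACUUCGUCAAACAUAAUCAACUGAUUAUGGU-3'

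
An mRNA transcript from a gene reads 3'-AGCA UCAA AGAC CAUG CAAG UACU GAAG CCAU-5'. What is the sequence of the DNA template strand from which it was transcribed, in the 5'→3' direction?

5'-TCGTAGTTTCTGGTACGTTCATGACTTCGGTA-3'

Written 5'→3' the mRNA is UACCGAAGUCAUGAACGUACCAGAAACUACGA, so the coding DNA strand is TACCGAAGTCATGAACGTACCAGAAACTACGA. The template is its reverse complement.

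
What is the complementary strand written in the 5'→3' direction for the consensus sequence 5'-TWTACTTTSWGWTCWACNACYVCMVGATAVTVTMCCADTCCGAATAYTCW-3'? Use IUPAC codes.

5'-WGARTATTCGGAHTGGKABABTATCBKGBRGTNGTWGAWCWSAAAGTAWA-3'

Standard pairs A↔T, G↔C; ambiguity codes pair Y↔R, M↔K, W↔W, S↔S, D↔H, V↔B, N↔N. Complement (AWATGAAASWCWAGWTGNTGRBGKBCTATBABAKGGTHAGGCTTATRAGW), then reverse for 5'→3'.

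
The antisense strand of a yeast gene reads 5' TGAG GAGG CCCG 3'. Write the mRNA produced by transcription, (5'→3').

The mRNA has the sequence of the coding strand (reverse complement of the template) with T→U. Reverse complement of TGAGGAGGCCCG is CGGGCCTCCTCA; then T→U.

5'-CGGGCCUCCUCA-3'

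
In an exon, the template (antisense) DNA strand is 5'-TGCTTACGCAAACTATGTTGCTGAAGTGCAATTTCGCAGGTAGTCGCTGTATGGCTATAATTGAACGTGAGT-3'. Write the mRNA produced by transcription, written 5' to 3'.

5'-ACUCACGUUCAAUUAUAGCCAUACAGCGACUACCUGCGAAAUUGCACUUCAGCAACAUAGUUUGCGUAAGCA-3'

RNA polymerase reads the template 3'→5' and synthesizes mRNA 5'→3' by base-pairing (A→U, T→A, G↔C). The complement of the template is ACGAATGCGTTTGATACAACGACTTCACGTTAAAGCGTCCATCAGCGACATACCGATATTAACTTGCACTCA; antiparallel, so 5'→3' the coding strand is ACTCACGTTCAATTATAGCCATACAGCGACTACCTGCGAAATTGCACTTCAGCAACATAGTTTGCGTAAGCA. Replace T with U for the mRNA.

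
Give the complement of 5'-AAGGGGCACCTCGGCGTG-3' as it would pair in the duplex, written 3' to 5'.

3'-TTCCCCGTGGAGCCGCAC-5'

Base-pairing A↔T, G↔C gives the complement. The complementary strand is antiparallel, so paired with a 5'→3' strand it runs 3'→5'.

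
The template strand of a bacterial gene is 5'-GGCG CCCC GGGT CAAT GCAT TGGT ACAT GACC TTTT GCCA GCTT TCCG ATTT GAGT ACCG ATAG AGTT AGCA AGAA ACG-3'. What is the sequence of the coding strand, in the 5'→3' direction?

5'-CGTTTCTTGCTAACTCTATCGGTACTCAAATCGGAAAGCTGGCAAAAGGTCATGTACCAATGCATTGACCCGGGGCGCC-3'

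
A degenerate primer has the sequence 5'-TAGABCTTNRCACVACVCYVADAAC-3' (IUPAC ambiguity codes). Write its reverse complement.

5'-GTTHTBRGBGTBGTGYNAAGVTCTA-3'

Standard pairs A↔T, G↔C; ambiguity codes pair R↔Y, B↔V, D↔H, N↔N. Complement (ATCTVGAANYGTGBTGBGRBTHTTG), then reverse for 5'→3'.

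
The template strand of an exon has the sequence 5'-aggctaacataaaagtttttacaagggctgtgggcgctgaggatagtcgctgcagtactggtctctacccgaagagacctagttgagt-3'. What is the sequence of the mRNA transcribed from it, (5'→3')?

5′-ACUCAACUAGGUCUCUUCGGGUAGAGACCAGUACUGCAGCGACUAUCCUCAGCGCCCACAGCCCUUGUAAAAACUUUUAUGUUAGCCU-3′

The mRNA has the sequence of the coding strand (reverse complement of the template) with T→U. Reverse complement of AGGCTAACATAAAAGTTTTTACAAGGGCTGTGGGCGCTGAGGATAGTCGCTGCAGTACTGGTCTCTACCCGAAGAGACCTAGTTGAGT is ACTCAACTAGGTCTCTTCGGGTAGAGACCAGTACTGCAGCGACTATCCTCAGCGCCCACAGCCCTTGTAAAAACTTTTATGTTAGCCT; then T→U.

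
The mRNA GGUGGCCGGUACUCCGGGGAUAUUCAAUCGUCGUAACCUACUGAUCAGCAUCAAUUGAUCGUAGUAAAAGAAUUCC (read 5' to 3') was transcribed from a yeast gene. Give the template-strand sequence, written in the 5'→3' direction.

5'-GGAATTCTTTTACTACGATCAATTGATGCTGATCAGTAGGTTACGACGATTGAATATCCCCGGAGTACCGGCCACC-3'

Replace U with T to get the coding DNA strand: GGTGGCCGGTACTCCGGGGATATTCAATCGTCGTAACCTACTGATCAGCATCAATTGATCGTAGTAAAAGAATTCC. The template strand is its reverse complement (complement CCACCGGCCATGAGGCCCCTATAAGTTAGCAGCATTGGATGACTAGTCGTAGTTAACTAGCATCATTTTCTTAAGG, then reverse).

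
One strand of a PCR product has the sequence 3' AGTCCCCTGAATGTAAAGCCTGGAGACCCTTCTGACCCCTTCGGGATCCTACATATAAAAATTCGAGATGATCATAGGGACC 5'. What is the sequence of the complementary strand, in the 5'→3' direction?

The strand is given 3'→5', so its complement runs 5'→3' in the same left-to-right order: pair each base A↔T, G↔C.

5'-TCAGGGGACTTACATTTCGGACCTCTGGGAAGACTGGGGAAGCCCTAGGATGTATATTTTTAAGCTCTACTAGTATCCCTGG-3'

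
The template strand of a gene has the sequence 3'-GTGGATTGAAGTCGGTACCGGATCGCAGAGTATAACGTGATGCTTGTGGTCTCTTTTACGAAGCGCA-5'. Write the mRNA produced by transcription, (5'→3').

5'-CACCUAACUUCAGCCAUGGCCUAGCGUCUCAUAUUGCACUACGAACACCAGAGAAAAUGCUUCGCGU-3'

Reading the template 3'→5' as shown, RNA polymerase pairs each base (A→U, T→A, G↔C) to build mRNA 5'→3' directly.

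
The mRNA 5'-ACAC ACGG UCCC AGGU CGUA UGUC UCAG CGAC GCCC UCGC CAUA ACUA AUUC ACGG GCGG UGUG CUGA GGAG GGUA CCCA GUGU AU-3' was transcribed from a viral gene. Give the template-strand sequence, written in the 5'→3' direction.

5′-ATACACTGGGTACCCTCCTCAGCACACCGCCCGTGAATTAGTTATGGCGAGGGCGTCGCTGAGACATACGACCTGGGACCGTGTGT-3′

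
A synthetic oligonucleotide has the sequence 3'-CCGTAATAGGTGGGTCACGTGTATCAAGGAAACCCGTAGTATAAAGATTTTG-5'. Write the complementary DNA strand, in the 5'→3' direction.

The strand is given 3'→5', so its complement runs 5'→3' in the same left-to-right order: pair each base A↔T, G↔C.

5'-GGCATTATCCACCCAGTGCACATAGTTCCTTTGGGCATCATATTTCTAAAAC-3'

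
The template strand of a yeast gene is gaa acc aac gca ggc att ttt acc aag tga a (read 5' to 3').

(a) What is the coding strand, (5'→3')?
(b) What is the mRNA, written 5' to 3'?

(a) The coding strand is the reverse complement of the template: complement CTTTGGTTGCGTCCGTAAAAATGGTTCACTT, then reverse.
(b) mRNA has the coding-strand sequence with T→U.

(a) 5'-TTCACTTGGTAAAAATGCCTGCGTTGGTTTC-3'
(b) 5′-UUCACUUGGUAAAAAUGCCUGCGUUGGUUUC-3′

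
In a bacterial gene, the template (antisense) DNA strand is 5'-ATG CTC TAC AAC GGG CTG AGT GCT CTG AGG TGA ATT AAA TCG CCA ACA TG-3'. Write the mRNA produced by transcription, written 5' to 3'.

5'-CAUGUUGGCGAUUUAAUUCACCUCAGAGCACUCAGCCCGUUGUAGAGCAU-3'

The mRNA has the sequence of the coding strand (reverse complement of the template) with T→U. Reverse complement of ATGCTCTACAACGGGCTGAGTGCTCTGAGGTGAATTAAATCGCCAACATG is CATGTTGGCGATTTAATTCACCTCAGAGCACTCAGCCCGTTGTAGAGCAT; then T→U.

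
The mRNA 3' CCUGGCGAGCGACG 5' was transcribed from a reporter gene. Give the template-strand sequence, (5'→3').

5'-GGACCGCTCGCTGC-3'

Written 5'→3' the mRNA is GCAGCGAGCGGUCC, so the coding DNA strand is GCAGCGAGCGGTCC. The template is its reverse complement.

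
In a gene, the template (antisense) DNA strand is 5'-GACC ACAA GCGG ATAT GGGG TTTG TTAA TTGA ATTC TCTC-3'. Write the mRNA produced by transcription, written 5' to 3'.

The mRNA has the sequence of the coding strand (reverse complement of the template) with T→U. Reverse complement of GACCACAAGCGGATATGGGGTTTGTTAATTGAATTCTCTC is GAGAGAATTCAATTAACAAACCCCATATCCGCTTGTGGTC; then T→U.

5'-GAGAGAAUUCAAUUAACAAACCCCAUAUCCGCUUGUGGUC-3'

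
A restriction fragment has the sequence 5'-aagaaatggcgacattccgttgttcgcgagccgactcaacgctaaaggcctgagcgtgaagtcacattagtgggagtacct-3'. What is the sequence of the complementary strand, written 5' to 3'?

5'-AGGTACTCCCACTAATGTGACTTCACGCTCAGGCCTTTAGCGTTGAGTCGGCTCGCGAACAACGGAATGTCGCCATTTCTT-3'

Pairing A↔T and G↔C gives TTCTTTACCGCTGTAAGGCAACAAGCGCTCGGCTGAGTTGCGATTTCCGGACTCGCACTTCAGTGTAATCACCCTCATGGA, running 3'→5'. Reverse for the 5'→3' convention.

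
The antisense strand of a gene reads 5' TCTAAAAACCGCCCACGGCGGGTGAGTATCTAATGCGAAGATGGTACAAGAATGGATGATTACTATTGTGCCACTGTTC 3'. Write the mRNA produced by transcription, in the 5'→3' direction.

RNA polymerase reads the template 3'→5' and synthesizes mRNA 5'→3' by base-pairing (A→U, T→A, G↔C). The complement of the template is AGATTTTTGGCGGGTGCCGCCCACTCATAGATTACGCTTCTACCATGTTCTTACCTACTAATGATAACACGGTGACAAG; antiparallel, so 5'→3' the coding strand is GAACAGTGGCACAATAGTAATCATCCATTCTTGTACCATCTTCGCATTAGATACTCACCCGCCGTGGGCGGTTTTTAGA. Replace T with U for the mRNA.

5'-GAACAGUGGCACAAUAGUAAUCAUCCAUUCUUGUACCAUCUUCGCAUUAGAUACUCACCCGCCGUGGGCGGUUUUUAGA-3'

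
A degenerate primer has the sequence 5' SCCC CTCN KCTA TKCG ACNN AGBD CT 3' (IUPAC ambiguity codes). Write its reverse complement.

5'-AGHVCTNNGTCGMATAGMNGAGGGGS-3'

Standard pairs A↔T, G↔C; ambiguity codes pair K↔M, S↔S, B↔V, D↔H, N↔N. Complement (SGGGGAGNMGATAMGCTGNNTCVHGA), then reverse for 5'→3'.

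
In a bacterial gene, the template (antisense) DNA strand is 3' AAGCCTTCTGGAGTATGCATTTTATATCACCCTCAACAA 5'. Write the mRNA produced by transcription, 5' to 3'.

5'-UUCGGAAGACCUCAUACGUAAAAUAUAGUGGGAGUUGUU-3'

Reading the template 3'→5' as shown, RNA polymerase pairs each base (A→U, T→A, G↔C) to build mRNA 5'→3' directly.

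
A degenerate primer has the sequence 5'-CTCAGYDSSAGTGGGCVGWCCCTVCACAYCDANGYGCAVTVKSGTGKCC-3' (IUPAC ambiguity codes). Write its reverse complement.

5'-GGMCACSMBABTGCRCNTHGRTGTGBAGGGWCBGCCCACTSSHRCTGAG-3'

Standard pairs A↔T, G↔C; ambiguity codes pair Y↔R, K↔M, W↔W, S↔S, D↔H, V↔B, N↔N. Complement (GAGTCRHSSTCACCCGBCWGGGABGTGTRGHTNCRCGTBABMSCACMGG), then reverse for 5'→3'.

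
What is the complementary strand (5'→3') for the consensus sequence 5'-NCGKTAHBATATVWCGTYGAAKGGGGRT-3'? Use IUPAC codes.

Standard pairs A↔T, G↔C; ambiguity codes pair R↔Y, K↔M, W↔W, B↔V, H↔D, N↔N. Complement (NGCMATDVTATABWGCARCTTMCCCCYA), then reverse for 5'→3'.

5′-AYCCCCMTTCRACGWBATATVDTAMCGN-3′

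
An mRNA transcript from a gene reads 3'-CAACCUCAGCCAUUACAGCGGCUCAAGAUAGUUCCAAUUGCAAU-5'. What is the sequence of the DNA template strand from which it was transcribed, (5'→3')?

5'-GTTGGAGTCGGTAATGTCGCCGAGTTCTATCAAGGTTAACGTTA-3'

Written 5'→3' the mRNA is UAACGUUAACCUUGAUAGAACUCGGCGACAUUACCGACUCCAAC, so the coding DNA strand is TAACGTTAACCTTGATAGAACTCGGCGACATTACCGACTCCAAC. The template is its reverse complement.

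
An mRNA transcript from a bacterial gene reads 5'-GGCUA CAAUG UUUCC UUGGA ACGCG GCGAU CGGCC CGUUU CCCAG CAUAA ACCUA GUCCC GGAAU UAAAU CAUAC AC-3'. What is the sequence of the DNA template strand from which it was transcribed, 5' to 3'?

5′-GTGTATGATTTAATTCCGGGACTAGGTTTATGCTGGGAAACGGGCCGATCGCCGCGTTCCAAGGAAACATTGTAGCC-3′

Replace U with T to get the coding DNA strand: GGCTACAATGTTTCCTTGGAACGCGGCGATCGGCCCGTTTCCCAGCATAAACCTAGTCCCGGAATTAAATCATACAC. The template strand is its reverse complement (complement CCGATGTTACAAAGGAACCTTGCGCCGCTAGCCGGGCAAAGGGTCGTATTTGGATCAGGGCCTTAATTTAGTATGTG, then reverse).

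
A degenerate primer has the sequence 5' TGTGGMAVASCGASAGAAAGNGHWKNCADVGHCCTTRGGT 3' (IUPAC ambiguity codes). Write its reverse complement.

5'-ACCYAAGGDCBHTGNMWDCNCTTTCTSTCGSTBTKCCACA-3'

Standard pairs A↔T, G↔C; ambiguity codes pair R↔Y, M↔K, W↔W, S↔S, D↔H, V↔B, N↔N. Complement (ACACCKTBTSGCTSTCTTTCNCDWMNGTHBCDGGAAYCCA), then reverse for 5'→3'.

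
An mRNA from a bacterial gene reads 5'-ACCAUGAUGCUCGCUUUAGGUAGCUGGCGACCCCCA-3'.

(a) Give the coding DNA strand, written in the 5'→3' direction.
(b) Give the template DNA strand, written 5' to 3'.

(a) The coding strand matches the mRNA with U→T.
(b) The template strand is the reverse complement of the coding strand.

(a) 5'-ACCATGATGCTCGCTTTAGGTAGCTGGCGACCCCCA-3'
(b) 5'-TGGGGGTCGCCAGCTACCTAAAGCGAGCATCATGGT-3'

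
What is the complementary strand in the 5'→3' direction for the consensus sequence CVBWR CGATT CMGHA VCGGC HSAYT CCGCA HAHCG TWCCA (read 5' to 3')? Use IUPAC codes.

Standard pairs A↔T, G↔C; ambiguity codes pair R↔Y, M↔K, W↔W, S↔S, B↔V, H↔D. Complement (GBVWYGCTAAGKCDTBGCCGDSTRAGGCGTDTDGCAWGGT), then reverse for 5'→3'.

5′-TGGWACGDTDTGCGGARTSDGCCGBTDCKGAATCGYWVBG-3′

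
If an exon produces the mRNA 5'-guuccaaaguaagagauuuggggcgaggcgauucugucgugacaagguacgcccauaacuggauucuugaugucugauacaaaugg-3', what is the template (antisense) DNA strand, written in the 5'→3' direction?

Replace U with T to get the coding DNA strand: GTTCCAAAGTAAGAGATTTGGGGCGAGGCGATTCTGTCGTGACAAGGTACGCCCATAACTGGATTCTTGATGTCTGATACAAATGG. The template strand is its reverse complement (complement CAAGGTTTCATTCTCTAAACCCCGCTCCGCTAAGACAGCACTGTTCCATGCGGGTATTGACCTAAGAACTACAGACTATGTTTACC, then reverse).

5'-CCATTTGTATCAGACATCAAGAATCCAGTTATGGGCGTACCTTGTCACGACAGAATCGCCTCGCCCCAAATCTCTTACTTTGGAAC-3'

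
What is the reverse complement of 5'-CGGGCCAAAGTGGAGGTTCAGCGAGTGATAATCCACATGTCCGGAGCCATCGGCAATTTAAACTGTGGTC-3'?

Complement each base (A↔T, G↔C): GCCCGGTTTCACCTCCAAGTCGCTCACTATTAGGTGTACAGGCCTCGGTAGCCGTTAAATTTGACACCAG. Then reverse.

5'-GACCACAGTTTAAATTGCCGATGGCTCCGGACATGTGGATTATCACTCGCTGAACCTCCACTTTGGCCCG-3'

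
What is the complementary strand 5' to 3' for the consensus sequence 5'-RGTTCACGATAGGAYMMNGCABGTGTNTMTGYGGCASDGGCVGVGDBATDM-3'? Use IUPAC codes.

5'-KHATVHCBCBGCCHSTGCCRCAKANACACVTGCNKKRTCCTATCGTGAACY-3'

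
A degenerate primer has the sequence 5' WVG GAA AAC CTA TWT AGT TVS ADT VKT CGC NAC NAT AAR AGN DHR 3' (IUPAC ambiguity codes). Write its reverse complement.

5'-YDHNCTYTTATNGTNGCGAMBAHTSBAACTAWATAGGTTTTCCBW-3'

Standard pairs A↔T, G↔C; ambiguity codes pair R↔Y, K↔M, W↔W, S↔S, D↔H, V↔B, N↔N. Complement (WBCCTTTTGGATAWATCAABSTHABMAGCGNTGNTATTYTCNHDY), then reverse for 5'→3'.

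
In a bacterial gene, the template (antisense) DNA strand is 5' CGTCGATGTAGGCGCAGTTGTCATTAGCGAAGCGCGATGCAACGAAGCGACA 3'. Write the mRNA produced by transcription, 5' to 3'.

The mRNA has the sequence of the coding strand (reverse complement of the template) with T→U. Reverse complement of CGTCGATGTAGGCGCAGTTGTCATTAGCGAAGCGCGATGCAACGAAGCGACA is TGTCGCTTCGTTGCATCGCGCTTCGCTAATGACAACTGCGCCTACATCGACG; then T→U.

5'-UGUCGCUUCGUUGCAUCGCGCUUCGCUAAUGACAACUGCGCCUACAUCGACG-3'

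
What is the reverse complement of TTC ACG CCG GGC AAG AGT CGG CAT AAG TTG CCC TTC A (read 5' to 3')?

5'-TGAAGGGCAACTTATGCCGACTCTTGCCCGGCGTGAA-3'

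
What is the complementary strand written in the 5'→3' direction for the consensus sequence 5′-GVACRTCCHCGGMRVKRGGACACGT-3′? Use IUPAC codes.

5′-ACGTGTCCYMBYKCCGDGGAYGTBC-3′

Standard pairs A↔T, G↔C; ambiguity codes pair R↔Y, M↔K, H↔D, V↔B. Complement (CBTGYAGGDGCCKYBMYCCTGTGCA), then reverse for 5'→3'.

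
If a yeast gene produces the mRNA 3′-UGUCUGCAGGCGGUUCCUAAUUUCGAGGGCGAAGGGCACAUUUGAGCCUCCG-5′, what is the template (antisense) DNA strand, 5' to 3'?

5'-ACAGACGTCCGCCAAGGATTAAAGCTCCCGCTTCCCGTGTAAACTCGGAGGC-3'

Written 5'→3' the mRNA is GCCUCCGAGUUUACACGGGAAGCGGGAGCUUUAAUCCUUGGCGGACGUCUGU, so the coding DNA strand is GCCTCCGAGTTTACACGGGAAGCGGGAGCTTTAATCCTTGGCGGACGTCTGT. The template is its reverse complement.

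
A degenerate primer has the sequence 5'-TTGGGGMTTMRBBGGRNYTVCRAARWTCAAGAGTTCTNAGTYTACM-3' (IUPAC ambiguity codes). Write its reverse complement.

5′-KGTARACTNAGAACTCTTGAWYTTYGBARNYCCVVYKAAKCCCCAA-3′

Standard pairs A↔T, G↔C; ambiguity codes pair R↔Y, M↔K, W↔W, B↔V, N↔N. Complement (AACCCCKAAKYVVCCYNRABGYTTYWAGTTCTCAAGANTCARATGK), then reverse for 5'→3'.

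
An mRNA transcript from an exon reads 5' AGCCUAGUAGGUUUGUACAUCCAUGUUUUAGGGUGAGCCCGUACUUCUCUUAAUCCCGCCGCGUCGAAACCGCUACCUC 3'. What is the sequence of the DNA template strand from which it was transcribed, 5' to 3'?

5'-GAGGTAGCGGTTTCGACGCGGCGGGATTAAGAGAAGTACGGGCTCACCCTAAAACATGGATGTACAAACCTACTAGGCT-3'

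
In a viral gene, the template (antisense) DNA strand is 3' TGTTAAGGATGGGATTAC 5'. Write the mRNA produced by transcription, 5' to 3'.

Reading the template 3'→5' as shown, RNA polymerase pairs each base (A→U, T→A, G↔C) to build mRNA 5'→3' directly.

5'-ACAAUUCCUACCCUAAUG-3'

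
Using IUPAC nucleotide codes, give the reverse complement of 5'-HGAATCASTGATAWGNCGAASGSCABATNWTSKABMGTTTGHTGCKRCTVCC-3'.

Standard pairs A↔T, G↔C; ambiguity codes pair R↔Y, M↔K, W↔W, S↔S, B↔V, H↔D, N↔N. Complement (DCTTAGTSACTATWCNGCTTSCSGTVTANWASMTVKCAAACDACGMYGABGG), then reverse for 5'→3'.

5'-GGBAGYMGCADCAAACKVTMSAWNATVTGSCSTTCGNCWTATCASTGATTCD-3'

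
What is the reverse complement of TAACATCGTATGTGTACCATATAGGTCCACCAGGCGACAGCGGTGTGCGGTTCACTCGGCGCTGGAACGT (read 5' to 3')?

5'-ACGTTCCAGCGCCGAGTGAACCGCACACCGCTGTCGCCTGGTGGACCTATATGGTACACATACGATGTTA-3'

Complement each base (A↔T, G↔C): ATTGTAGCATACACATGGTATATCCAGGTGGTCCGCTGTCGCCACACGCCAAGTGAGCCGCGACCTTGCA. Then reverse.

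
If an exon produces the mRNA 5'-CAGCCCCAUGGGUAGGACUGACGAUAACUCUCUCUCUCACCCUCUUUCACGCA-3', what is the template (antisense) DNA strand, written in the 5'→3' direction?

Replace U with T to get the coding DNA strand: CAGCCCCATGGGTAGGACTGACGATAACTCTCTCTCTCACCCTCTTTCACGCA. The template strand is its reverse complement (complement GTCGGGGTACCCATCCTGACTGCTATTGAGAGAGAGAGTGGGAGAAAGTGCGT, then reverse).

5'-TGCGTGAAAGAGGGTGAGAGAGAGAGTTATCGTCAGTCCTACCCATGGGGCTG-3'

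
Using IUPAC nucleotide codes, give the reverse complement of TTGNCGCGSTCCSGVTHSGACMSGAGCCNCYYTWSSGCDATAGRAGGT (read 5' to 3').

5′-ACCTYCTATHGCSSWARRGNGGCTCSKGTCSDABCSGGASCGCGNCAA-3′

Standard pairs A↔T, G↔C; ambiguity codes pair R↔Y, M↔K, W↔W, S↔S, D↔H, V↔B, N↔N. Complement (AACNGCGCSAGGSCBADSCTGKSCTCGGNGRRAWSSCGHTATCYTCCA), then reverse for 5'→3'.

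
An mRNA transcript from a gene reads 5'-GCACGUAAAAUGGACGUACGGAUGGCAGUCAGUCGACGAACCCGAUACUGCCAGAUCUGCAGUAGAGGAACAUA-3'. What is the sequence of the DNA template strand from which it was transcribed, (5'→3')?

5'-TATGTTCCTCTACTGCAGATCTGGCAGTATCGGGTTCGTCGACTGACTGCCATCCGTACGTCCATTTTACGTGC-3'

Replace U with T to get the coding DNA strand: GCACGTAAAATGGACGTACGGATGGCAGTCAGTCGACGAACCCGATACTGCCAGATCTGCAGTAGAGGAACATA. The template strand is its reverse complement (complement CGTGCATTTTACCTGCATGCCTACCGTCAGTCAGCTGCTTGGGCTATGACGGTCTAGACGTCATCTCCTTGTAT, then reverse).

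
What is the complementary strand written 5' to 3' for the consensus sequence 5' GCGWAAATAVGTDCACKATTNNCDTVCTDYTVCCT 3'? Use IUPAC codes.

Standard pairs A↔T, G↔C; ambiguity codes pair Y↔R, K↔M, W↔W, D↔H, V↔B, N↔N. Complement (CGCWTTTATBCAHGTGMTAANNGHABGAHRABGGA), then reverse for 5'→3'.

5'-AGGBARHAGBAHGNNAATMGTGHACBTATTTWCGC-3'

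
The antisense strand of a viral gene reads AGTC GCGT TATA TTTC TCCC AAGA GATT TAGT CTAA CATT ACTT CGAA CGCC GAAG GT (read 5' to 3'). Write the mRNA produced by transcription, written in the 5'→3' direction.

5'-ACCUUCGGCGUUCGAAGUAAUGUUAGACUAAAUCUCUUGGGAGAAAUAUAACGCGACU-3'

The mRNA has the sequence of the coding strand (reverse complement of the template) with T→U. Reverse complement of AGTCGCGTTATATTTCTCCCAAGAGATTTAGTCTAACATTACTTCGAACGCCGAAGGT is ACCTTCGGCGTTCGAAGTAATGTTAGACTAAATCTCTTGGGAGAAATATAACGCGACT; then T→U.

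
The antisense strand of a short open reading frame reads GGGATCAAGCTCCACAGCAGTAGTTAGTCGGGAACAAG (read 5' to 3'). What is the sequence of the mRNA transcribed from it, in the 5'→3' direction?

The mRNA has the sequence of the coding strand (reverse complement of the template) with T→U. Reverse complement of GGGATCAAGCTCCACAGCAGTAGTTAGTCGGGAACAAG is CTTGTTCCCGACTAACTACTGCTGTGGAGCTTGATCCC; then T→U.

5'-CUUGUUCCCGACUAACUACUGCUGUGGAGCUUGAUCCC-3'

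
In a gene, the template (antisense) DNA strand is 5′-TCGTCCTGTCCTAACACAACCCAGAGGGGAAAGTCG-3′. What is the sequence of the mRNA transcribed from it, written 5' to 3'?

The mRNA has the sequence of the coding strand (reverse complement of the template) with T→U. Reverse complement of TCGTCCTGTCCTAACACAACCCAGAGGGGAAAGTCG is CGACTTTCCCCTCTGGGTTGTGTTAGGACAGGACGA; then T→U.

5'-CGACUUUCCCCUCUGGGUUGUGUUAGGACAGGACGA-3'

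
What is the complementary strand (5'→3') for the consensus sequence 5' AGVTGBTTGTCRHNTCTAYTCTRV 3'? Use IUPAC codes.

Standard pairs A↔T, G↔C; ambiguity codes pair R↔Y, B↔V, H↔D, N↔N. Complement (TCBACVAACAGYDNAGATRAGAYB), then reverse for 5'→3'.

5′-BYAGARTAGANDYGACAAVCABCT-3′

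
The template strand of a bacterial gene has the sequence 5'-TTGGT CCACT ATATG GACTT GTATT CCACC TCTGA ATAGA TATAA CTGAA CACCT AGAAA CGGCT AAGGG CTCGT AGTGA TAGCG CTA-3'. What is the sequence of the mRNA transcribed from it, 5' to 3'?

5'-UAGCGCUAUCACUACGAGCCCUUAGCCGUUUCUAGGUGUUCAGUUAUAUCUAUUCAGAGGUGGAAUACAAGUCCAUAUAGUGGACCAA-3'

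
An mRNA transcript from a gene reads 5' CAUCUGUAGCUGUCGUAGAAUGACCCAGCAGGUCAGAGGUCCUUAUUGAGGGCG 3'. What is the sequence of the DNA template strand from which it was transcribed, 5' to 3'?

Replace U with T to get the coding DNA strand: CATCTGTAGCTGTCGTAGAATGACCCAGCAGGTCAGAGGTCCTTATTGAGGGCG. The template strand is its reverse complement (complement GTAGACATCGACAGCATCTTACTGGGTCGTCCAGTCTCCAGGAATAACTCCCGC, then reverse).

5'-CGCCCTCAATAAGGACCTCTGACCTGCTGGGTCATTCTACGACAGCTACAGATG-3'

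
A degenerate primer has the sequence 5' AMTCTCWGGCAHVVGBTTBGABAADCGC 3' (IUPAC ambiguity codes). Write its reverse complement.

5'-GCGHTTVTCVAAVCBBDTGCCWGAGAKT-3'

Standard pairs A↔T, G↔C; ambiguity codes pair M↔K, W↔W, B↔V, D↔H. Complement (TKAGAGWCCGTDBBCVAAVCTVTTHGCG), then reverse for 5'→3'.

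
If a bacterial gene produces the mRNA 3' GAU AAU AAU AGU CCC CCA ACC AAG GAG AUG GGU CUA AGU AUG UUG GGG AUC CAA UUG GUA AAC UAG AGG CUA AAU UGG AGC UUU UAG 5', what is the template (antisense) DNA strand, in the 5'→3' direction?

5′-CTATTATTATCAGGGGGTTGGTTCCTCTACCCAGATTCATACAACCCCTAGGTTAACCATTTGATCTCCGATTTAACCTCGAAAATC-3′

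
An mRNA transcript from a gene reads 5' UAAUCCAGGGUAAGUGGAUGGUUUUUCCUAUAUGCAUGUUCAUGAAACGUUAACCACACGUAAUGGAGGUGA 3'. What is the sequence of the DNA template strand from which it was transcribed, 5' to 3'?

5'-TCACCTCCATTACGTGTGGTTAACGTTTCATGAACATGCATATAGGAAAAACCATCCACTTACCCTGGATTA-3'

Replace U with T to get the coding DNA strand: TAATCCAGGGTAAGTGGATGGTTTTTCCTATATGCATGTTCATGAAACGTTAACCACACGTAATGGAGGTGA. The template strand is its reverse complement (complement ATTAGGTCCCATTCACCTACCAAAAAGGATATACGTACAAGTACTTTGCAATTGGTGTGCATTACCTCCACT, then reverse).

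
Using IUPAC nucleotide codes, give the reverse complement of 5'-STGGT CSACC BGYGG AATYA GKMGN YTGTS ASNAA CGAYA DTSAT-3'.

5'-ATSAHTRTCGTTNSTSACARNCKMCTRATTCCRCVGGTSGACCAS-3'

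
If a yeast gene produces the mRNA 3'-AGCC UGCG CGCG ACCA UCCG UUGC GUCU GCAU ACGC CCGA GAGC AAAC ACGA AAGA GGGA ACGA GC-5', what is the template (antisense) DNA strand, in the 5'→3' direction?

Written 5'→3' the mRNA is CGAGCAAGGGAGAAAGCACAAACGAGAGCCCGCAUACGUCUGCGUUGCCUACCAGCGCGCGUCCGA, so the coding DNA strand is CGAGCAAGGGAGAAAGCACAAACGAGAGCCCGCATACGTCTGCGTTGCCTACCAGCGCGCGTCCGA. The template is its reverse complement.

5′-TCGGACGCGCGCTGGTAGGCAACGCAGACGTATGCGGGCTCTCGTTTGTGCTTTCTCCCTTGCTCG-3′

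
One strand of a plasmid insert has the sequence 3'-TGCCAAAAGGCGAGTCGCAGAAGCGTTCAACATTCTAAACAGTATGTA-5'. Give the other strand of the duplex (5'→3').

5'-ACGGTTTTCCGCTCAGCGTCTTCGCAAGTTGTAAGATTTGTCATACAT-3'

The strand is given 3'→5', so its complement runs 5'→3' in the same left-to-right order: pair each base A↔T, G↔C.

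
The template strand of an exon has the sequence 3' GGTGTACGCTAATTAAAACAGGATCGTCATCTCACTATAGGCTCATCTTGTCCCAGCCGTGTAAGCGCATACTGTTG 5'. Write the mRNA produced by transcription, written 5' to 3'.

5'-CCACAUGCGAUUAAUUUUGUCCUAGCAGUAGAGUGAUAUCCGAGUAGAACAGGGUCGGCACAUUCGCGUAUGACAAC-3'

Reading the template 3'→5' as shown, RNA polymerase pairs each base (A→U, T→A, G↔C) to build mRNA 5'→3' directly.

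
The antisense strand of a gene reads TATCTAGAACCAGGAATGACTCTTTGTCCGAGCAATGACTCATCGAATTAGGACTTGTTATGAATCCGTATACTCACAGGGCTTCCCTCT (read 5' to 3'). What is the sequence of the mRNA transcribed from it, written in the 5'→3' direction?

The mRNA has the sequence of the coding strand (reverse complement of the template) with T→U. Reverse complement of TATCTAGAACCAGGAATGACTCTTTGTCCGAGCAATGACTCATCGAATTAGGACTTGTTATGAATCCGTATACTCACAGGGCTTCCCTCT is AGAGGGAAGCCCTGTGAGTATACGGATTCATAACAAGTCCTAATTCGATGAGTCATTGCTCGGACAAAGAGTCATTCCTGGTTCTAGATA; then T→U.

5'-AGAGGGAAGCCCUGUGAGUAUACGGAUUCAUAACAAGUCCUAAUUCGAUGAGUCAUUGCUCGGACAAAGAGUCAUUCCUGGUUCUAGAUA-3'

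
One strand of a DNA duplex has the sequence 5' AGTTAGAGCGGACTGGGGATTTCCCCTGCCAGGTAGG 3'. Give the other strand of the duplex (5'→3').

The complement of AGTTAGAGCGGACTGGGGATTTCCCCTGCCAGGTAGG is TCAATCTCGCCTGACCCCTAAAGGGGACGGTCCATCC (A↔T, G↔C). DNA strands are antiparallel, so the complementary strand runs 3'→5'; reversing gives the 5'→3' form.

5'-CCTACCTGGCAGGGGAAATCCCCAGTCCGCTCTAACT-3'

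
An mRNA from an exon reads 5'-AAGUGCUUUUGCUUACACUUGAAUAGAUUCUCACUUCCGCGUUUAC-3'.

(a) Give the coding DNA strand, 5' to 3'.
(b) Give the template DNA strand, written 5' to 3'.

(a) 5'-AAGTGCTTTTGCTTACACTTGAATAGATTCTCACTTCCGCGTTTAC-3'
(b) 5'-GTAAACGCGGAAGTGAGAATCTATTCAAGTGTAAGCAAAAGCACTT-3'

(a) The coding strand matches the mRNA with U→T.
(b) The template strand is the reverse complement of the coding strand.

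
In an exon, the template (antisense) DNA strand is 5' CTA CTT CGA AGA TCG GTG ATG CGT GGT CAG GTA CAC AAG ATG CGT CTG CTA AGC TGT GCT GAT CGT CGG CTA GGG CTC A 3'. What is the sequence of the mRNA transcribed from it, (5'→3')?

RNA polymerase reads the template 3'→5' and synthesizes mRNA 5'→3' by base-pairing (A→U, T→A, G↔C). The complement of the template is GATGAAGCTTCTAGCCACTACGCACCAGTCCATGTGTTCTACGCAGACGATTCGACACGACTAGCAGCCGATCCCGAGT; antiparallel, so 5'→3' the coding strand is TGAGCCCTAGCCGACGATCAGCACAGCTTAGCAGACGCATCTTGTGTACCTGACCACGCATCACCGATCTTCGAAGTAG. Replace T with U for the mRNA.

5'-UGAGCCCUAGCCGACGAUCAGCACAGCUUAGCAGACGCAUCUUGUGUACCUGACCACGCAUCACCGAUCUUCGAAGUAG-3'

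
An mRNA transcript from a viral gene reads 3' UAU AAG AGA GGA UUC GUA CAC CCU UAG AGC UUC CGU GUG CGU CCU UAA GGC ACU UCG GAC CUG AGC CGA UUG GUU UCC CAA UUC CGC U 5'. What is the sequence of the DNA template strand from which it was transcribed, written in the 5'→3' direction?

5'-ATATTCTCTCCTAAGCATGTGGGAATCTCGAAGGCACACGCAGGAATTCCGTGAAGCCTGGACTCGGCTAACCAAAGGGTTAAGGCGA-3'

Written 5'→3' the mRNA is UCGCCUUAACCCUUUGGUUAGCCGAGUCCAGGCUUCACGGAAUUCCUGCGUGUGCCUUCGAGAUUCCCACAUGCUUAGGAGAGAAUAU, so the coding DNA strand is TCGCCTTAACCCTTTGGTTAGCCGAGTCCAGGCTTCACGGAATTCCTGCGTGTGCCTTCGAGATTCCCACATGCTTAGGAGAGAATAT. The template is its reverse complement.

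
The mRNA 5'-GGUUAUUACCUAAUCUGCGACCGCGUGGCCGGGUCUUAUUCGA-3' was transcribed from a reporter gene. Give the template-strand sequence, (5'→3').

Replace U with T to get the coding DNA strand: GGTTATTACCTAATCTGCGACCGCGTGGCCGGGTCTTATTCGA. The template strand is its reverse complement (complement CCAATAATGGATTAGACGCTGGCGCACCGGCCCAGAATAAGCT, then reverse).

5'-TCGAATAAGACCCGGCCACGCGGTCGCAGATTAGGTAATAACC-3'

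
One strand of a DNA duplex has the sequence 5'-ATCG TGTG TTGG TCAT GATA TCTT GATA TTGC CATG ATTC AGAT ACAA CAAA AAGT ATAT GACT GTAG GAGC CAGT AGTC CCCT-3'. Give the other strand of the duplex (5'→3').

The complement of ATCGTGTGTTGGTCATGATATCTTGATATTGCCATGATTCAGATACAACAAAAAGTATATGACTGTAGGAGCCAGTAGTCCCCT is TAGCACACAACCAGTACTATAGAACTATAACGGTACTAAGTCTATGTTGTTTTTCATATACTGACATCCTCGGTCATCAGGGGA (A↔T, G↔C). DNA strands are antiparallel, so the complementary strand runs 3'→5'; reversing gives the 5'→3' form.

5'-AGGGGACTACTGGCTCCTACAGTCATATACTTTTTGTTGTATCTGAATCATGGCAATATCAAGATATCATGACCAACACACGAT-3'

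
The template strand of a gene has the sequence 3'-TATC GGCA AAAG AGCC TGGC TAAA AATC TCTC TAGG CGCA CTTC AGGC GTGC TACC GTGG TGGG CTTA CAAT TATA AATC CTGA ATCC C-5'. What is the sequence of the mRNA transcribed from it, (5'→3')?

5′-AUAGCCGUUUUCUCGGACCGAUUUUUAGAGAGAUCCGCGUGAAGUCCGCACGAUGGCACCACCCGAAUGUUAAUAUUUAGGACUUAGGG-3′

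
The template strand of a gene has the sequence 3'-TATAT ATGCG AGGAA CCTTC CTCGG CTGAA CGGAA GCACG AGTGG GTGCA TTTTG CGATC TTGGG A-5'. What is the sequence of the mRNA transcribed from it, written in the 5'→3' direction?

Reading the template 3'→5' as shown, RNA polymerase pairs each base (A→U, T→A, G↔C) to build mRNA 5'→3' directly.

5'-AUAUAUACGCUCCUUGGAAGGAGCCGACUUGCCUUCGUGCUCACCCACGUAAAACGCUAGAACCCU-3'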